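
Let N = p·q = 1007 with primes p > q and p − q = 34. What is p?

Since p = q + 34, we have 1007 = q(q + 34), so q² + 34q − 1007 = 0.
Discriminant: 34² + 4·1007 = 1156 + 4028 = 5184; √5184 = 72.
q = (−34 + 72)/2 = 19, and p = q + 34 = 53.
Check: 19 · 53 = 1007.

53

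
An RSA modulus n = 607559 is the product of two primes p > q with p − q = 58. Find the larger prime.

Since p = q + 58, we have 607559 = q(q + 58), so q² + 58q − 607559 = 0.
Discriminant: 58² + 4·607559 = 3364 + 2430236 = 2433600; √2433600 = 1560.
q = (−58 + 1560)/2 = 751, and p = q + 58 = 809.
Check: 751 · 809 = 607559.

809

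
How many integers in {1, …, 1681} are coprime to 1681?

Factor: 1681 = 41^2.
φ(1681) = 41^1·(41−1) = 1640.

1640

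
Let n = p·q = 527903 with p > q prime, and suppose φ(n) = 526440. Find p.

821

φ(n) = (p−1)(q−1) = n − (p+q) + 1, so p + q = 527903 − 526440 + 1 = 1464.
p and q are the roots of t² − 1464t + 527903 = 0.
Discriminant: 1464² − 4·527903 = 2143296 − 2111612 = 31684; √31684 = 178.
q = (1464 − 178)/2 = 643, p = (1464 + 178)/2 = 821.
Check: 643 · 821 = 527903.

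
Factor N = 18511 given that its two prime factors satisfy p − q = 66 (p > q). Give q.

107

Since p = q + 66, we have 18511 = q(q + 66), so q² + 66q − 18511 = 0.
Discriminant: 66² + 4·18511 = 4356 + 74044 = 78400; √78400 = 280.
q = (−66 + 280)/2 = 107, and p = q + 66 = 173.
Check: 107 · 173 = 18511.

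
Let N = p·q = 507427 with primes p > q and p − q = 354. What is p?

Since p = q + 354, we have 507427 = q(q + 354), so q² + 354q − 507427 = 0.
Discriminant: 354² + 4·507427 = 125316 + 2029708 = 2155024; √2155024 = 1468.
q = (−354 + 1468)/2 = 557, and p = q + 354 = 911.
Check: 557 · 911 = 507427.

911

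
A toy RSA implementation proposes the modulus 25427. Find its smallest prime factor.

47

25427 is odd.
Digit sum 20, not divisible by 3.
Ends in 7: not divisible by 5.
7: 25427 = 7·3632 + 3
11: 25427 = 11·2311 + 6
13: 25427 = 13·1955 + 12
17: 25427 = 17·1495 + 12
19: 25427 = 19·1338 + 5
23: 25427 = 23·1105 + 12
29: 25427 = 29·876 + 23
31: 25427 = 31·820 + 7
37: 25427 = 37·687 + 8
41: 25427 = 41·620 + 7
43: 25427 = 43·591 + 14
47: 25427 = 47·541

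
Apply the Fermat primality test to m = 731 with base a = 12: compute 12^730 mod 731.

12^1 ≡ 12 (mod 731)
12^2 ≡ 12^2 = 144 ≡ 144 (mod 731)
12^4 ≡ 144^2 = 20736 ≡ 268 (mod 731)
12^8 ≡ 268^2 = 71824 ≡ 186 (mod 731)
12^16 ≡ 186^2 = 34596 ≡ 239 (mod 731)
12^32 ≡ 239^2 = 57121 ≡ 103 (mod 731)
12^64 ≡ 103^2 = 10609 ≡ 375 (mod 731)
12^128 ≡ 375^2 = 140625 ≡ 273 (mod 731)
12^256 ≡ 273^2 = 74529 ≡ 698 (mod 731)
12^512 ≡ 698^2 = 487204 ≡ 358 (mod 731)
730 = 512 + 128 + 64 + 16 + 8 + 2 in binary powers of 2.
So 12^730 ≡ 358 · 273 · 375 · 239 · 186 · 144 ≡ 196 (mod 731).
Since 196 ≠ 1, base 12 is a Fermat witness: 731 is composite.

196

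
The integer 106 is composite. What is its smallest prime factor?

106 is even: 2 divides it.

2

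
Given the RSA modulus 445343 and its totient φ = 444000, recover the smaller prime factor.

φ(n) = (p−1)(q−1) = n − (p+q) + 1, so p + q = 445343 − 444000 + 1 = 1344.
p and q are the roots of t² − 1344t + 445343 = 0.
Discriminant: 1344² − 4·445343 = 1806336 − 1781372 = 24964; √24964 = 158.
q = (1344 − 158)/2 = 593, p = (1344 + 158)/2 = 751.
Check: 593 · 751 = 445343.

593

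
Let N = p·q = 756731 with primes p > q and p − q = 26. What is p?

883

Since p = q + 26, we have 756731 = q(q + 26), so q² + 26q − 756731 = 0.
Discriminant: 26² + 4·756731 = 676 + 3026924 = 3027600; √3027600 = 1740.
q = (−26 + 1740)/2 = 857, and p = q + 26 = 883.
Check: 857 · 883 = 756731.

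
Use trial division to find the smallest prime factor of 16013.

16013 is odd.
Digit sum 11, not divisible by 3.
Ends in 3: not divisible by 5.
7: 16013 = 7·2287 + 4
11: 16013 = 11·1455 + 8
13: 16013 = 13·1231 + 10
17: 16013 = 17·941 + 16
19: 16013 = 19·842 + 15
23: 16013 = 23·696 + 5
29: 16013 = 29·552 + 5
31: 16013 = 31·516 + 17
37: 16013 = 37·432 + 29
41: 16013 = 41·390 + 23
43: 16013 = 43·372 + 17
47: 16013 = 47·340 + 33
53: 16013 = 53·302 + 7
59: 16013 = 59·271 + 24
61: 16013 = 61·262 + 31
67: 16013 = 67·239

67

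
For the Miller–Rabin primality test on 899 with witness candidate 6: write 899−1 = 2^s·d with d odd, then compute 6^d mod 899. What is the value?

615

899 − 1 = 898 = 2^1 · 449, so d = 449.
6^1 ≡ 6 (mod 899)
6^2 ≡ 6^2 = 36 ≡ 36 (mod 899)
6^4 ≡ 36^2 = 1296 ≡ 397 (mod 899)
6^8 ≡ 397^2 = 157609 ≡ 284 (mod 899)
6^16 ≡ 284^2 = 80656 ≡ 645 (mod 899)
6^32 ≡ 645^2 = 416025 ≡ 687 (mod 899)
6^64 ≡ 687^2 = 471969 ≡ 893 (mod 899)
6^128 ≡ 893^2 = 797449 ≡ 36 (mod 899)
6^256 ≡ 36^2 = 1296 ≡ 397 (mod 899)
449 = 256 + 128 + 64 + 1 in binary powers of 2.
So 6^449 ≡ 397 · 36 · 893 · 6 ≡ 615 (mod 899).
Squaring chain: 615; never reaches −1, so base 6 is a Miller–Rabin witness that 899 is composite.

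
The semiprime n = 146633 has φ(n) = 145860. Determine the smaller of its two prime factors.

331

φ(n) = (p−1)(q−1) = n − (p+q) + 1, so p + q = 146633 − 145860 + 1 = 774.
p and q are the roots of t² − 774t + 146633 = 0.
Discriminant: 774² − 4·146633 = 599076 − 586532 = 12544; √12544 = 112.
q = (774 − 112)/2 = 331, p = (774 + 112)/2 = 443.
Check: 331 · 443 = 146633.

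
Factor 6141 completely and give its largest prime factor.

89

6141 = 3 · 2047
2047 = 23 · 89
89 is prime.
So 6141 = 3 · 23 · 89; the largest prime factor is 89.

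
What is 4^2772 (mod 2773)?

2446

4^1 ≡ 4 (mod 2773)
4^2 ≡ 4^2 = 16 ≡ 16 (mod 2773)
4^4 ≡ 16^2 = 256 ≡ 256 (mod 2773)
4^8 ≡ 256^2 = 65536 ≡ 1757 (mod 2773)
4^16 ≡ 1757^2 = 3087049 ≡ 700 (mod 2773)
4^32 ≡ 700^2 = 490000 ≡ 1952 (mod 2773)
4^64 ≡ 1952^2 = 3810304 ≡ 202 (mod 2773)
4^128 ≡ 202^2 = 40804 ≡ 1982 (mod 2773)
4^256 ≡ 1982^2 = 3928324 ≡ 1756 (mod 2773)
4^512 ≡ 1756^2 = 3083536 ≡ 2733 (mod 2773)
4^1024 ≡ 2733^2 = 7469289 ≡ 1600 (mod 2773)
4^2048 ≡ 1600^2 = 2560000 ≡ 521 (mod 2773)
2772 = 2048 + 512 + 128 + 64 + 16 + 4 in binary powers of 2.
So 4^2772 ≡ 521 · 2733 · 1982 · 202 · 700 · 256 ≡ 2446 (mod 2773).
Since 2446 ≠ 1, base 4 is a Fermat witness: 2773 is composite.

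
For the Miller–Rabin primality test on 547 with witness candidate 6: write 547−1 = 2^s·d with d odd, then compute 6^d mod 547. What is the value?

1

547 − 1 = 546 = 2^1 · 273, so d = 273.
6^1 ≡ 6 (mod 547)
6^2 ≡ 6^2 = 36 ≡ 36 (mod 547)
6^4 ≡ 36^2 = 1296 ≡ 202 (mod 547)
6^8 ≡ 202^2 = 40804 ≡ 326 (mod 547)
6^16 ≡ 326^2 = 106276 ≡ 158 (mod 547)
6^32 ≡ 158^2 = 24964 ≡ 349 (mod 547)
6^64 ≡ 349^2 = 121801 ≡ 367 (mod 547)
6^128 ≡ 367^2 = 134689 ≡ 127 (mod 547)
6^256 ≡ 127^2 = 16129 ≡ 266 (mod 547)
273 = 256 + 16 + 1 in binary powers of 2.
So 6^273 ≡ 266 · 158 · 6 ≡ 1 (mod 547).
Since 6^d ≡ 1 (mod 547), base 6 does not prove 547 composite.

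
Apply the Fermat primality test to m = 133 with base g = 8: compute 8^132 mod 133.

1

8^1 ≡ 8 (mod 133)
8^2 ≡ 8^2 = 64 ≡ 64 (mod 133)
8^4 ≡ 64^2 = 4096 ≡ 106 (mod 133)
8^8 ≡ 106^2 = 11236 ≡ 64 (mod 133)
8^16 ≡ 64^2 = 4096 ≡ 106 (mod 133)
8^32 ≡ 106^2 = 11236 ≡ 64 (mod 133)
8^64 ≡ 64^2 = 4096 ≡ 106 (mod 133)
8^128 ≡ 106^2 = 11236 ≡ 64 (mod 133)
132 = 128 + 4 in binary powers of 2.
So 8^132 ≡ 64 · 106 ≡ 1 (mod 133).
Since the result is 1, base 8 gives no evidence that 133 is composite.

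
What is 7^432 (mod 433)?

7^1 ≡ 7 (mod 433)
7^2 ≡ 7^2 = 49 ≡ 49 (mod 433)
7^4 ≡ 49^2 = 2401 ≡ 236 (mod 433)
7^8 ≡ 236^2 = 55696 ≡ 272 (mod 433)
7^16 ≡ 272^2 = 73984 ≡ 374 (mod 433)
7^32 ≡ 374^2 = 139876 ≡ 17 (mod 433)
7^64 ≡ 17^2 = 289 ≡ 289 (mod 433)
7^128 ≡ 289^2 = 83521 ≡ 385 (mod 433)
7^256 ≡ 385^2 = 148225 ≡ 139 (mod 433)
432 = 256 + 128 + 32 + 16 in binary powers of 2.
So 7^432 ≡ 139 · 385 · 17 · 374 ≡ 1 (mod 433).
Since the result is 1, base 7 gives no evidence that 433 is composite.

1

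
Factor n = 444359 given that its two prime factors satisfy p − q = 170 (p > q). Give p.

757

Since p = q + 170, we have 444359 = q(q + 170), so q² + 170q − 444359 = 0.
Discriminant: 170² + 4·444359 = 28900 + 1777436 = 1806336; √1806336 = 1344.
q = (−170 + 1344)/2 = 587, and p = q + 170 = 757.
Check: 587 · 757 = 444359.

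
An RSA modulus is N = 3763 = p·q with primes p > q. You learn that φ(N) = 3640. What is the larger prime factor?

71

φ(n) = (p−1)(q−1) = n − (p+q) + 1, so p + q = 3763 − 3640 + 1 = 124.
p and q are the roots of t² − 124t + 3763 = 0.
Discriminant: 124² − 4·3763 = 15376 − 15052 = 324; √324 = 18.
q = (124 − 18)/2 = 53, p = (124 + 18)/2 = 71.
Check: 53 · 71 = 3763.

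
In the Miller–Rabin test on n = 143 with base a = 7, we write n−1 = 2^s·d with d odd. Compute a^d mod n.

143 − 1 = 142 = 2^1 · 71, so d = 71.
7^1 ≡ 7 (mod 143)
7^2 ≡ 7^2 = 49 ≡ 49 (mod 143)
7^4 ≡ 49^2 = 2401 ≡ 113 (mod 143)
7^8 ≡ 113^2 = 12769 ≡ 42 (mod 143)
7^16 ≡ 42^2 = 1764 ≡ 48 (mod 143)
7^32 ≡ 48^2 = 2304 ≡ 16 (mod 143)
7^64 ≡ 16^2 = 256 ≡ 113 (mod 143)
71 = 64 + 4 + 2 + 1 in binary powers of 2.
So 7^71 ≡ 113 · 113 · 49 · 7 ≡ 106 (mod 143).
Squaring chain: 106; never reaches −1, so base 7 is a Miller–Rabin witness that 143 is composite.

106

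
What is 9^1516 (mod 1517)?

493

9^1 ≡ 9 (mod 1517)
9^2 ≡ 9^2 = 81 ≡ 81 (mod 1517)
9^4 ≡ 81^2 = 6561 ≡ 493 (mod 1517)
9^8 ≡ 493^2 = 243049 ≡ 329 (mod 1517)
9^16 ≡ 329^2 = 108241 ≡ 534 (mod 1517)
9^32 ≡ 534^2 = 285156 ≡ 1477 (mod 1517)
9^64 ≡ 1477^2 = 2181529 ≡ 83 (mod 1517)
9^128 ≡ 83^2 = 6889 ≡ 821 (mod 1517)
9^256 ≡ 821^2 = 674041 ≡ 493 (mod 1517)
9^512 ≡ 493^2 = 243049 ≡ 329 (mod 1517)
9^1024 ≡ 329^2 = 108241 ≡ 534 (mod 1517)
1516 = 1024 + 256 + 128 + 64 + 32 + 8 + 4 in binary powers of 2.
So 9^1516 ≡ 534 · 493 · 821 · 83 · 1477 · 329 · 493 ≡ 493 (mod 1517).
Since 493 ≠ 1, base 9 is a Fermat witness: 1517 is composite.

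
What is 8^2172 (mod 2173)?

8^1 ≡ 8 (mod 2173)
8^2 ≡ 8^2 = 64 ≡ 64 (mod 2173)
8^4 ≡ 64^2 = 4096 ≡ 1923 (mod 2173)
8^8 ≡ 1923^2 = 3697929 ≡ 1656 (mod 2173)
8^16 ≡ 1656^2 = 2742336 ≡ 10 (mod 2173)
8^32 ≡ 10^2 = 100 ≡ 100 (mod 2173)
8^64 ≡ 100^2 = 10000 ≡ 1308 (mod 2173)
8^128 ≡ 1308^2 = 1710864 ≡ 713 (mod 2173)
8^256 ≡ 713^2 = 508369 ≡ 2060 (mod 2173)
8^512 ≡ 2060^2 = 4243600 ≡ 1904 (mod 2173)
8^1024 ≡ 1904^2 = 3625216 ≡ 652 (mod 2173)
8^2048 ≡ 652^2 = 425104 ≡ 1369 (mod 2173)
2172 = 2048 + 64 + 32 + 16 + 8 + 4 in binary powers of 2.
So 8^2172 ≡ 1369 · 1308 · 100 · 10 · 1656 · 1923 ≡ 346 (mod 2173).
Since 346 ≠ 1, base 8 is a Fermat witness: 2173 is composite.

346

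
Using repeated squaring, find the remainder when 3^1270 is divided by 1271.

893

3^1 ≡ 3 (mod 1271)
3^2 ≡ 3^2 = 9 ≡ 9 (mod 1271)
3^4 ≡ 9^2 = 81 ≡ 81 (mod 1271)
3^8 ≡ 81^2 = 6561 ≡ 206 (mod 1271)
3^16 ≡ 206^2 = 42436 ≡ 493 (mod 1271)
3^32 ≡ 493^2 = 243049 ≡ 288 (mod 1271)
3^64 ≡ 288^2 = 82944 ≡ 329 (mod 1271)
3^128 ≡ 329^2 = 108241 ≡ 206 (mod 1271)
3^256 ≡ 206^2 = 42436 ≡ 493 (mod 1271)
3^512 ≡ 493^2 = 243049 ≡ 288 (mod 1271)
3^1024 ≡ 288^2 = 82944 ≡ 329 (mod 1271)
1270 = 1024 + 128 + 64 + 32 + 16 + 4 + 2 in binary powers of 2.
So 3^1270 ≡ 329 · 206 · 329 · 288 · 493 · 81 · 9 ≡ 893 (mod 1271).
Since 893 ≠ 1, base 3 is a Fermat witness: 1271 is composite.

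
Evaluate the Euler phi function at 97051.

Factor: 97051 = 37 · 43 · 61.
φ(97051) = (37−1) · (43−1) · (61−1) = 36 · 42 · 60 = 90720.

90720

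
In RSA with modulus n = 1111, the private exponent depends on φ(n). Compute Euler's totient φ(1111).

Factor: 1111 = 11 · 101.
φ(1111) = (11−1) · (101−1) = 10 · 100 = 1000.

1000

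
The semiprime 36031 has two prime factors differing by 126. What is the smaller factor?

Since p = q + 126, we have 36031 = q(q + 126), so q² + 126q − 36031 = 0.
Discriminant: 126² + 4·36031 = 15876 + 144124 = 160000; √160000 = 400.
q = (−126 + 400)/2 = 137, and p = q + 126 = 263.
Check: 137 · 263 = 36031.

137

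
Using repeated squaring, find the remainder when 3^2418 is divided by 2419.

501

3^1 ≡ 3 (mod 2419)
3^2 ≡ 3^2 = 9 ≡ 9 (mod 2419)
3^4 ≡ 9^2 = 81 ≡ 81 (mod 2419)
3^8 ≡ 81^2 = 6561 ≡ 1723 (mod 2419)
3^16 ≡ 1723^2 = 2968729 ≡ 616 (mod 2419)
3^32 ≡ 616^2 = 379456 ≡ 2092 (mod 2419)
3^64 ≡ 2092^2 = 4376464 ≡ 493 (mod 2419)
3^128 ≡ 493^2 = 243049 ≡ 1149 (mod 2419)
3^256 ≡ 1149^2 = 1320201 ≡ 1846 (mod 2419)
3^512 ≡ 1846^2 = 3407716 ≡ 1764 (mod 2419)
3^1024 ≡ 1764^2 = 3111696 ≡ 862 (mod 2419)
3^2048 ≡ 862^2 = 743044 ≡ 411 (mod 2419)
2418 = 2048 + 256 + 64 + 32 + 16 + 2 in binary powers of 2.
So 3^2418 ≡ 411 · 1846 · 493 · 2092 · 616 · 9 ≡ 501 (mod 2419).
Since 501 ≠ 1, base 3 is a Fermat witness: 2419 is composite.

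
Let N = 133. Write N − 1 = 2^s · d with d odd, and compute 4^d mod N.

133 − 1 = 132 = 2^2 · 33, so d = 33.
4^1 ≡ 4 (mod 133)
4^2 ≡ 4^2 = 16 ≡ 16 (mod 133)
4^4 ≡ 16^2 = 256 ≡ 123 (mod 133)
4^8 ≡ 123^2 = 15129 ≡ 100 (mod 133)
4^16 ≡ 100^2 = 10000 ≡ 25 (mod 133)
4^32 ≡ 25^2 = 625 ≡ 93 (mod 133)
33 = 32 + 1 in binary powers of 2.
So 4^33 ≡ 93 · 4 ≡ 106 (mod 133).
Squaring chain: 106 → 64; never reaches −1, so base 4 is a Miller–Rabin witness that 133 is composite.

106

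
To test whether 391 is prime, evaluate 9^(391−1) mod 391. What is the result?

123

9^1 ≡ 9 (mod 391)
9^2 ≡ 9^2 = 81 ≡ 81 (mod 391)
9^4 ≡ 81^2 = 6561 ≡ 305 (mod 391)
9^8 ≡ 305^2 = 93025 ≡ 358 (mod 391)
9^16 ≡ 358^2 = 128164 ≡ 307 (mod 391)
9^32 ≡ 307^2 = 94249 ≡ 18 (mod 391)
9^64 ≡ 18^2 = 324 ≡ 324 (mod 391)
9^128 ≡ 324^2 = 104976 ≡ 188 (mod 391)
9^256 ≡ 188^2 = 35344 ≡ 154 (mod 391)
390 = 256 + 128 + 4 + 2 in binary powers of 2.
So 9^390 ≡ 154 · 188 · 305 · 81 ≡ 123 (mod 391).
Since 123 ≠ 1, base 9 is a Fermat witness: 391 is composite.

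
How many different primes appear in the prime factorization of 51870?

6

51870 = 2 · 25935
25935 = 3 · 8645
8645 = 5 · 1729
1729 = 7 · 247
247 = 13 · 19
51870 = 2 · 3 · 5 · 7 · 13 · 19, which has 6 distinct prime factors.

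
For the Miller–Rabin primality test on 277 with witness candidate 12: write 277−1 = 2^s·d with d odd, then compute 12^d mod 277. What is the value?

277 − 1 = 276 = 2^2 · 69, so d = 69.
12^1 ≡ 12 (mod 277)
12^2 ≡ 12^2 = 144 ≡ 144 (mod 277)
12^4 ≡ 144^2 = 20736 ≡ 238 (mod 277)
12^8 ≡ 238^2 = 56644 ≡ 136 (mod 277)
12^16 ≡ 136^2 = 18496 ≡ 214 (mod 277)
12^32 ≡ 214^2 = 45796 ≡ 91 (mod 277)
12^64 ≡ 91^2 = 8281 ≡ 248 (mod 277)
69 = 64 + 4 + 1 in binary powers of 2.
So 12^69 ≡ 248 · 238 · 12 ≡ 276 (mod 277).
Since 12^d ≡ 276 (mod 277), base 12 does not prove 277 composite.

276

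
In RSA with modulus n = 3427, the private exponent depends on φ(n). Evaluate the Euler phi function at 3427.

Factor: 3427 = 23 · 149.
φ(3427) = (23−1) · (149−1) = 22 · 148 = 3256.

3256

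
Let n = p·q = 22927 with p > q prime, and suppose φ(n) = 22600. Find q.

φ(n) = (p−1)(q−1) = n − (p+q) + 1, so p + q = 22927 − 22600 + 1 = 328.
p and q are the roots of t² − 328t + 22927 = 0.
Discriminant: 328² − 4·22927 = 107584 − 91708 = 15876; √15876 = 126.
q = (328 − 126)/2 = 101, p = (328 + 126)/2 = 227.
Check: 101 · 227 = 22927.

101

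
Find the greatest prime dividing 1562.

71

1562 = 2 · 781
781 = 11 · 71
71 is prime.
So 1562 = 2 · 11 · 71; the largest prime factor is 71.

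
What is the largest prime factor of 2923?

79

2923 = 37 · 79
79 is prime.
So 2923 = 37 · 79; the largest prime factor is 79.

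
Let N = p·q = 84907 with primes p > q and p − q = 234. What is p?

Since p = q + 234, we have 84907 = q(q + 234), so q² + 234q − 84907 = 0.
Discriminant: 234² + 4·84907 = 54756 + 339628 = 394384; √394384 = 628.
q = (−234 + 628)/2 = 197, and p = q + 234 = 431.
Check: 197 · 431 = 84907.

431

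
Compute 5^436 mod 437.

397

5^1 ≡ 5 (mod 437)
5^2 ≡ 5^2 = 25 ≡ 25 (mod 437)
5^4 ≡ 25^2 = 625 ≡ 188 (mod 437)
5^8 ≡ 188^2 = 35344 ≡ 384 (mod 437)
5^16 ≡ 384^2 = 147456 ≡ 187 (mod 437)
5^32 ≡ 187^2 = 34969 ≡ 9 (mod 437)
5^64 ≡ 9^2 = 81 ≡ 81 (mod 437)
5^128 ≡ 81^2 = 6561 ≡ 6 (mod 437)
5^256 ≡ 6^2 = 36 ≡ 36 (mod 437)
436 = 256 + 128 + 32 + 16 + 4 in binary powers of 2.
So 5^436 ≡ 36 · 6 · 9 · 187 · 188 ≡ 397 (mod 437).
Since 397 ≠ 1, base 5 is a Fermat witness: 437 is composite.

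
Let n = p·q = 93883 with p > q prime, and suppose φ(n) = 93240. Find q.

φ(n) = (p−1)(q−1) = n − (p+q) + 1, so p + q = 93883 − 93240 + 1 = 644.
p and q are the roots of t² − 644t + 93883 = 0.
Discriminant: 644² − 4·93883 = 414736 − 375532 = 39204; √39204 = 198.
q = (644 − 198)/2 = 223, p = (644 + 198)/2 = 421.
Check: 223 · 421 = 93883.

223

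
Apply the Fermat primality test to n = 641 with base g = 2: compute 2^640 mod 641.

2^1 ≡ 2 (mod 641)
2^2 ≡ 2^2 = 4 ≡ 4 (mod 641)
2^4 ≡ 4^2 = 16 ≡ 16 (mod 641)
2^8 ≡ 16^2 = 256 ≡ 256 (mod 641)
2^16 ≡ 256^2 = 65536 ≡ 154 (mod 641)
2^32 ≡ 154^2 = 23716 ≡ 640 (mod 641)
2^64 ≡ 640^2 = 409600 ≡ 1 (mod 641)
2^128 ≡ 1^2 = 1 ≡ 1 (mod 641)
2^256 ≡ 1^2 = 1 ≡ 1 (mod 641)
2^512 ≡ 1^2 = 1 ≡ 1 (mod 641)
640 = 512 + 128 in binary powers of 2.
So 2^640 ≡ 1 · 1 ≡ 1 (mod 641).
Since the result is 1, base 2 gives no evidence that 641 is composite.

1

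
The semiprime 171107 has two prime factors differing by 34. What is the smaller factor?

Since p = q + 34, we have 171107 = q(q + 34), so q² + 34q − 171107 = 0.
Discriminant: 34² + 4·171107 = 1156 + 684428 = 685584; √685584 = 828.
q = (−34 + 828)/2 = 397, and p = q + 34 = 431.
Check: 397 · 431 = 171107.

397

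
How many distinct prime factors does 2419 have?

2419 = 41 · 59
2419 = 41 · 59, which has 2 distinct prime factors.

2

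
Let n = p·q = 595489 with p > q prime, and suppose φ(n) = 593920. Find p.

929

φ(n) = (p−1)(q−1) = n − (p+q) + 1, so p + q = 595489 − 593920 + 1 = 1570.
p and q are the roots of t² − 1570t + 595489 = 0.
Discriminant: 1570² − 4·595489 = 2464900 − 2381956 = 82944; √82944 = 288.
q = (1570 − 288)/2 = 641, p = (1570 + 288)/2 = 929.
Check: 641 · 929 = 595489.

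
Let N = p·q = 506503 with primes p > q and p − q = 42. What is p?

733

Since p = q + 42, we have 506503 = q(q + 42), so q² + 42q − 506503 = 0.
Discriminant: 42² + 4·506503 = 1764 + 2026012 = 2027776; √2027776 = 1424.
q = (−42 + 1424)/2 = 691, and p = q + 42 = 733.
Check: 691 · 733 = 506503.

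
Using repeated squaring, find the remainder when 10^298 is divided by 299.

289

10^1 ≡ 10 (mod 299)
10^2 ≡ 10^2 = 100 ≡ 100 (mod 299)
10^4 ≡ 100^2 = 10000 ≡ 133 (mod 299)
10^8 ≡ 133^2 = 17689 ≡ 48 (mod 299)
10^16 ≡ 48^2 = 2304 ≡ 211 (mod 299)
10^32 ≡ 211^2 = 44521 ≡ 269 (mod 299)
10^64 ≡ 269^2 = 72361 ≡ 3 (mod 299)
10^128 ≡ 3^2 = 9 ≡ 9 (mod 299)
10^256 ≡ 9^2 = 81 ≡ 81 (mod 299)
298 = 256 + 32 + 8 + 2 in binary powers of 2.
So 10^298 ≡ 81 · 269 · 48 · 100 ≡ 289 (mod 299).
Since 289 ≠ 1, base 10 is a Fermat witness: 299 is composite.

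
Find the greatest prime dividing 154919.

79

154919 = 37 · 4187
4187 = 53 · 79
79 is prime.
So 154919 = 37 · 53 · 79; the largest prime factor is 79.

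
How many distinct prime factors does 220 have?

220 = 2^2 · 55
55 = 5 · 11
220 = 2^2 · 5 · 11, which has 3 distinct prime factors.

3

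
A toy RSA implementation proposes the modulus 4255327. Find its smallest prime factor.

83

4255327 is odd.
Digit sum 28, not divisible by 3.
Ends in 7: not divisible by 5.
7: 4255327 = 7·607903 + 6
11: 4255327 = 11·386847 + 10
13: 4255327 = 13·327332 + 11
17: 4255327 = 17·250313 + 6
19: 4255327 = 19·223964 + 11
23: 4255327 = 23·185014 + 5
29: 4255327 = 29·146735 + 12
31: 4255327 = 31·137268 + 19
37: 4255327 = 37·115008 + 31
41: 4255327 = 41·103788 + 19
43: 4255327 = 43·98961 + 4
47: 4255327 = 47·90538 + 41
53: 4255327 = 53·80289 + 10
59: 4255327 = 59·72124 + 11
61: 4255327 = 61·69759 + 28
67: 4255327 = 67·63512 + 23
71: 4255327 = 71·59934 + 13
73: 4255327 = 73·58292 + 11
79: 4255327 = 79·53864 + 71
83: 4255327 = 83·51269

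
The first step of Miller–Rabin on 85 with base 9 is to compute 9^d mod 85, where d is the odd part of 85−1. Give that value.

59

85 − 1 = 84 = 2^2 · 21, so d = 21.
9^1 ≡ 9 (mod 85)
9^2 ≡ 9^2 = 81 ≡ 81 (mod 85)
9^4 ≡ 81^2 = 6561 ≡ 16 (mod 85)
9^8 ≡ 16^2 = 256 ≡ 1 (mod 85)
9^16 ≡ 1^2 = 1 ≡ 1 (mod 85)
21 = 16 + 4 + 1 in binary powers of 2.
So 9^21 ≡ 1 · 16 · 9 ≡ 59 (mod 85).
Squaring chain: 59 → 81; never reaches −1, so base 9 is a Miller–Rabin witness that 85 is composite.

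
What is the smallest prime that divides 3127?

53

3127 is odd.
Digit sum 13, not divisible by 3.
Ends in 7: not divisible by 5.
7: 3127 = 7·446 + 5
11: 3127 = 11·284 + 3
13: 3127 = 13·240 + 7
17: 3127 = 17·183 + 16
19: 3127 = 19·164 + 11
23: 3127 = 23·135 + 22
29: 3127 = 29·107 + 24
31: 3127 = 31·100 + 27
37: 3127 = 37·84 + 19
41: 3127 = 41·76 + 11
43: 3127 = 43·72 + 31
47: 3127 = 47·66 + 25
53: 3127 = 53·59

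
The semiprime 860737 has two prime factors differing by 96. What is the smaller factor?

Since p = q + 96, we have 860737 = q(q + 96), so q² + 96q − 860737 = 0.
Discriminant: 96² + 4·860737 = 9216 + 3442948 = 3452164; √3452164 = 1858.
q = (−96 + 1858)/2 = 881, and p = q + 96 = 977.
Check: 881 · 977 = 860737.

881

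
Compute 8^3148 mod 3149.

8^1 ≡ 8 (mod 3149)
8^2 ≡ 8^2 = 64 ≡ 64 (mod 3149)
8^4 ≡ 64^2 = 4096 ≡ 947 (mod 3149)
8^8 ≡ 947^2 = 896809 ≡ 2493 (mod 3149)
8^16 ≡ 2493^2 = 6215049 ≡ 2072 (mod 3149)
8^32 ≡ 2072^2 = 4293184 ≡ 1097 (mod 3149)
8^64 ≡ 1097^2 = 1203409 ≡ 491 (mod 3149)
8^128 ≡ 491^2 = 241081 ≡ 1757 (mod 3149)
8^256 ≡ 1757^2 = 3087049 ≡ 1029 (mod 3149)
8^512 ≡ 1029^2 = 1058841 ≡ 777 (mod 3149)
8^1024 ≡ 777^2 = 603729 ≡ 2270 (mod 3149)
8^2048 ≡ 2270^2 = 5152900 ≡ 1136 (mod 3149)
3148 = 2048 + 1024 + 64 + 8 + 4 in binary powers of 2.
So 8^3148 ≡ 1136 · 2270 · 491 · 2493 · 947 ≡ 1203 (mod 3149).
Since 1203 ≠ 1, base 8 is a Fermat witness: 3149 is composite.

1203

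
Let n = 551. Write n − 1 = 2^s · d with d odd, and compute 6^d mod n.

138

551 − 1 = 550 = 2^1 · 275, so d = 275.
6^1 ≡ 6 (mod 551)
6^2 ≡ 6^2 = 36 ≡ 36 (mod 551)
6^4 ≡ 36^2 = 1296 ≡ 194 (mod 551)
6^8 ≡ 194^2 = 37636 ≡ 168 (mod 551)
6^16 ≡ 168^2 = 28224 ≡ 123 (mod 551)
6^32 ≡ 123^2 = 15129 ≡ 252 (mod 551)
6^64 ≡ 252^2 = 63504 ≡ 139 (mod 551)
6^128 ≡ 139^2 = 19321 ≡ 36 (mod 551)
6^256 ≡ 36^2 = 1296 ≡ 194 (mod 551)
275 = 256 + 16 + 2 + 1 in binary powers of 2.
So 6^275 ≡ 194 · 123 · 36 · 6 ≡ 138 (mod 551).
Squaring chain: 138; never reaches −1, so base 6 is a Miller–Rabin witness that 551 is composite.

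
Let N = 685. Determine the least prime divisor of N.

685 is odd.
Digit sum 19, not divisible by 3.
Ends in 5: divisible by 5.

5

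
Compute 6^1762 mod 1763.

6^1 ≡ 6 (mod 1763)
6^2 ≡ 6^2 = 36 ≡ 36 (mod 1763)
6^4 ≡ 36^2 = 1296 ≡ 1296 (mod 1763)
6^8 ≡ 1296^2 = 1679616 ≡ 1240 (mod 1763)
6^16 ≡ 1240^2 = 1537600 ≡ 264 (mod 1763)
6^32 ≡ 264^2 = 69696 ≡ 939 (mod 1763)
6^64 ≡ 939^2 = 881721 ≡ 221 (mod 1763)
6^128 ≡ 221^2 = 48841 ≡ 1240 (mod 1763)
6^256 ≡ 1240^2 = 1537600 ≡ 264 (mod 1763)
6^512 ≡ 264^2 = 69696 ≡ 939 (mod 1763)
6^1024 ≡ 939^2 = 881721 ≡ 221 (mod 1763)
1762 = 1024 + 512 + 128 + 64 + 32 + 2 in binary powers of 2.
So 6^1762 ≡ 221 · 939 · 1240 · 221 · 939 · 36 ≡ 651 (mod 1763).
Since 651 ≠ 1, base 6 is a Fermat witness: 1763 is composite.

651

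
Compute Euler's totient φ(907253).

Factor: 907253 = 61 · 107 · 139.
φ(907253) = (61−1) · (107−1) · (139−1) = 60 · 106 · 138 = 877680.

877680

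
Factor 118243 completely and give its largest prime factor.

118243 = 23 · 5141
5141 = 53 · 97
97 is prime.
So 118243 = 23 · 53 · 97; the largest prime factor is 97.

97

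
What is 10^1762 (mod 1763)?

10^1 ≡ 10 (mod 1763)
10^2 ≡ 10^2 = 100 ≡ 100 (mod 1763)
10^4 ≡ 100^2 = 10000 ≡ 1185 (mod 1763)
10^8 ≡ 1185^2 = 1404225 ≡ 877 (mod 1763)
10^16 ≡ 877^2 = 769129 ≡ 461 (mod 1763)
10^32 ≡ 461^2 = 212521 ≡ 961 (mod 1763)
10^64 ≡ 961^2 = 923521 ≡ 1472 (mod 1763)
10^128 ≡ 1472^2 = 2166784 ≡ 57 (mod 1763)
10^256 ≡ 57^2 = 3249 ≡ 1486 (mod 1763)
10^512 ≡ 1486^2 = 2208196 ≡ 920 (mod 1763)
10^1024 ≡ 920^2 = 846400 ≡ 160 (mod 1763)
1762 = 1024 + 512 + 128 + 64 + 32 + 2 in binary powers of 2.
So 10^1762 ≡ 160 · 920 · 57 · 1472 · 961 · 100 ≡ 1330 (mod 1763).
Since 1330 ≠ 1, base 10 is a Fermat witness: 1763 is composite.

1330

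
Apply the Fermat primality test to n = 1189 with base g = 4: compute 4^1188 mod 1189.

4^1 ≡ 4 (mod 1189)
4^2 ≡ 4^2 = 16 ≡ 16 (mod 1189)
4^4 ≡ 16^2 = 256 ≡ 256 (mod 1189)
4^8 ≡ 256^2 = 65536 ≡ 141 (mod 1189)
4^16 ≡ 141^2 = 19881 ≡ 857 (mod 1189)
4^32 ≡ 857^2 = 734449 ≡ 836 (mod 1189)
4^64 ≡ 836^2 = 698896 ≡ 953 (mod 1189)
4^128 ≡ 953^2 = 908209 ≡ 1002 (mod 1189)
4^256 ≡ 1002^2 = 1004004 ≡ 488 (mod 1189)
4^512 ≡ 488^2 = 238144 ≡ 344 (mod 1189)
4^1024 ≡ 344^2 = 118336 ≡ 625 (mod 1189)
1188 = 1024 + 128 + 32 + 4 in binary powers of 2.
So 4^1188 ≡ 625 · 1002 · 836 · 256 ≡ 223 (mod 1189).
Since 223 ≠ 1, base 4 is a Fermat witness: 1189 is composite.

223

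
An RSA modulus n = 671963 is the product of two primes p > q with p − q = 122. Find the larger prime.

Since p = q + 122, we have 671963 = q(q + 122), so q² + 122q − 671963 = 0.
Discriminant: 122² + 4·671963 = 14884 + 2687852 = 2702736; √2702736 = 1644.
q = (−122 + 1644)/2 = 761, and p = q + 122 = 883.
Check: 761 · 883 = 671963.

883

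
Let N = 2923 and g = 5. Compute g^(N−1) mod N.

5^1 ≡ 5 (mod 2923)
5^2 ≡ 5^2 = 25 ≡ 25 (mod 2923)
5^4 ≡ 25^2 = 625 ≡ 625 (mod 2923)
5^8 ≡ 625^2 = 390625 ≡ 1866 (mod 2923)
5^16 ≡ 1866^2 = 3481956 ≡ 663 (mod 2923)
5^32 ≡ 663^2 = 439569 ≡ 1119 (mod 2923)
5^64 ≡ 1119^2 = 1252161 ≡ 1117 (mod 2923)
5^128 ≡ 1117^2 = 1247689 ≡ 2491 (mod 2923)
5^256 ≡ 2491^2 = 6205081 ≡ 2475 (mod 2923)
5^512 ≡ 2475^2 = 6125625 ≡ 1940 (mod 2923)
5^1024 ≡ 1940^2 = 3763600 ≡ 1699 (mod 2923)
5^2048 ≡ 1699^2 = 2886601 ≡ 1600 (mod 2923)
2922 = 2048 + 512 + 256 + 64 + 32 + 8 + 2 in binary powers of 2.
So 5^2922 ≡ 1600 · 1940 · 2475 · 1117 · 1119 · 1866 · 25 ≡ 936 (mod 2923).
Since 936 ≠ 1, base 5 is a Fermat witness: 2923 is composite.

936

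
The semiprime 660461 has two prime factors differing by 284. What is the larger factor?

967

Since p = q + 284, we have 660461 = q(q + 284), so q² + 284q − 660461 = 0.
Discriminant: 284² + 4·660461 = 80656 + 2641844 = 2722500; √2722500 = 1650.
q = (−284 + 1650)/2 = 683, and p = q + 284 = 967.
Check: 683 · 967 = 660461.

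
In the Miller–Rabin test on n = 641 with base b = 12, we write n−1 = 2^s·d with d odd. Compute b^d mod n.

641 − 1 = 640 = 2^7 · 5, so d = 5.
12^1 ≡ 12 (mod 641)
12^2 ≡ 12^2 = 144 ≡ 144 (mod 641)
12^4 ≡ 144^2 = 20736 ≡ 224 (mod 641)
5 = 4 + 1 in binary powers of 2.
So 12^5 ≡ 224 · 12 ≡ 124 (mod 641).
Squaring chain: 124 → 633 → 64 → 250 → 323 → 487 → 640; reaches −1, so base 12 does not prove 641 composite.

124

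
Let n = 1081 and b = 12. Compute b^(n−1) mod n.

98

12^1 ≡ 12 (mod 1081)
12^2 ≡ 12^2 = 144 ≡ 144 (mod 1081)
12^4 ≡ 144^2 = 20736 ≡ 197 (mod 1081)
12^8 ≡ 197^2 = 38809 ≡ 974 (mod 1081)
12^16 ≡ 974^2 = 948676 ≡ 639 (mod 1081)
12^32 ≡ 639^2 = 408321 ≡ 784 (mod 1081)
12^64 ≡ 784^2 = 614656 ≡ 648 (mod 1081)
12^128 ≡ 648^2 = 419904 ≡ 476 (mod 1081)
12^256 ≡ 476^2 = 226576 ≡ 647 (mod 1081)
12^512 ≡ 647^2 = 418609 ≡ 262 (mod 1081)
12^1024 ≡ 262^2 = 68644 ≡ 541 (mod 1081)
1080 = 1024 + 32 + 16 + 8 in binary powers of 2.
So 12^1080 ≡ 541 · 784 · 639 · 974 ≡ 98 (mod 1081).
Since 98 ≠ 1, base 12 is a Fermat witness: 1081 is composite.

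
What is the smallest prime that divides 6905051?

37

6905051 is odd.
Digit sum 26, not divisible by 3.
Ends in 1: not divisible by 5.
7: 6905051 = 7·986435 + 6
11: 6905051 = 11·627731 + 10
13: 6905051 = 13·531157 + 10
17: 6905051 = 17·406179 + 8
19: 6905051 = 19·363423 + 14
23: 6905051 = 23·300219 + 14
29: 6905051 = 29·238105 + 6
31: 6905051 = 31·222743 + 18
37: 6905051 = 37·186623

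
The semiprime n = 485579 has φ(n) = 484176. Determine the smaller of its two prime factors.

617

φ(n) = (p−1)(q−1) = n − (p+q) + 1, so p + q = 485579 − 484176 + 1 = 1404.
p and q are the roots of t² − 1404t + 485579 = 0.
Discriminant: 1404² − 4·485579 = 1971216 − 1942316 = 28900; √28900 = 170.
q = (1404 − 170)/2 = 617, p = (1404 + 170)/2 = 787.
Check: 617 · 787 = 485579.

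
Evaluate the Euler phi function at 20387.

Factor: 20387 = 19 · 29 · 37.
φ(20387) = (19−1) · (29−1) · (37−1) = 18 · 28 · 36 = 18144.

18144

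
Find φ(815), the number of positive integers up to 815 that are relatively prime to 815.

Factor: 815 = 5 · 163.
φ(815) = (5−1) · (163−1) = 4 · 162 = 648.

648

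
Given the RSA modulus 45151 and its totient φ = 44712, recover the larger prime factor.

277

φ(n) = (p−1)(q−1) = n − (p+q) + 1, so p + q = 45151 − 44712 + 1 = 440.
p and q are the roots of t² − 440t + 45151 = 0.
Discriminant: 440² − 4·45151 = 193600 − 180604 = 12996; √12996 = 114.
q = (440 − 114)/2 = 163, p = (440 + 114)/2 = 277.
Check: 163 · 277 = 45151.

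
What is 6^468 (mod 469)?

225

6^1 ≡ 6 (mod 469)
6^2 ≡ 6^2 = 36 ≡ 36 (mod 469)
6^4 ≡ 36^2 = 1296 ≡ 358 (mod 469)
6^8 ≡ 358^2 = 128164 ≡ 127 (mod 469)
6^16 ≡ 127^2 = 16129 ≡ 183 (mod 469)
6^32 ≡ 183^2 = 33489 ≡ 190 (mod 469)
6^64 ≡ 190^2 = 36100 ≡ 456 (mod 469)
6^128 ≡ 456^2 = 207936 ≡ 169 (mod 469)
6^256 ≡ 169^2 = 28561 ≡ 421 (mod 469)
468 = 256 + 128 + 64 + 16 + 4 in binary powers of 2.
So 6^468 ≡ 421 · 169 · 456 · 183 · 358 ≡ 225 (mod 469).
Since 225 ≠ 1, base 6 is a Fermat witness: 469 is composite.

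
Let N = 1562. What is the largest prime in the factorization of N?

1562 = 2 · 781
781 = 11 · 71
71 is prime.
So 1562 = 2 · 11 · 71; the largest prime factor is 71.

71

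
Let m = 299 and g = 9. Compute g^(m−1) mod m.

9^1 ≡ 9 (mod 299)
9^2 ≡ 9^2 = 81 ≡ 81 (mod 299)
9^4 ≡ 81^2 = 6561 ≡ 282 (mod 299)
9^8 ≡ 282^2 = 79524 ≡ 289 (mod 299)
9^16 ≡ 289^2 = 83521 ≡ 100 (mod 299)
9^32 ≡ 100^2 = 10000 ≡ 133 (mod 299)
9^64 ≡ 133^2 = 17689 ≡ 48 (mod 299)
9^128 ≡ 48^2 = 2304 ≡ 211 (mod 299)
9^256 ≡ 211^2 = 44521 ≡ 269 (mod 299)
298 = 256 + 32 + 8 + 2 in binary powers of 2.
So 9^298 ≡ 269 · 133 · 289 · 81 ≡ 9 (mod 299).
Since 9 ≠ 1, base 9 is a Fermat witness: 299 is composite.

9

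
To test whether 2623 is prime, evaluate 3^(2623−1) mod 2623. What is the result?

3^1 ≡ 3 (mod 2623)
3^2 ≡ 3^2 = 9 ≡ 9 (mod 2623)
3^4 ≡ 9^2 = 81 ≡ 81 (mod 2623)
3^8 ≡ 81^2 = 6561 ≡ 1315 (mod 2623)
3^16 ≡ 1315^2 = 1729225 ≡ 668 (mod 2623)
3^32 ≡ 668^2 = 446224 ≡ 314 (mod 2623)
3^64 ≡ 314^2 = 98596 ≡ 1545 (mod 2623)
3^128 ≡ 1545^2 = 2387025 ≡ 95 (mod 2623)
3^256 ≡ 95^2 = 9025 ≡ 1156 (mod 2623)
3^512 ≡ 1156^2 = 1336336 ≡ 1229 (mod 2623)
3^1024 ≡ 1229^2 = 1510441 ≡ 2216 (mod 2623)
3^2048 ≡ 2216^2 = 4910656 ≡ 400 (mod 2623)
2622 = 2048 + 512 + 32 + 16 + 8 + 4 + 2 in binary powers of 2.
So 3^2622 ≡ 400 · 1229 · 314 · 668 · 1315 · 81 · 9 ≡ 680 (mod 2623).
Since 680 ≠ 1, base 3 is a Fermat witness: 2623 is composite.

680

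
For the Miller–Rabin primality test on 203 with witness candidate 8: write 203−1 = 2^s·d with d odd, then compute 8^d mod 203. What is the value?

155

203 − 1 = 202 = 2^1 · 101, so d = 101.
8^1 ≡ 8 (mod 203)
8^2 ≡ 8^2 = 64 ≡ 64 (mod 203)
8^4 ≡ 64^2 = 4096 ≡ 36 (mod 203)
8^8 ≡ 36^2 = 1296 ≡ 78 (mod 203)
8^16 ≡ 78^2 = 6084 ≡ 197 (mod 203)
8^32 ≡ 197^2 = 38809 ≡ 36 (mod 203)
8^64 ≡ 36^2 = 1296 ≡ 78 (mod 203)
101 = 64 + 32 + 4 + 1 in binary powers of 2.
So 8^101 ≡ 78 · 36 · 36 · 8 ≡ 155 (mod 203).
Squaring chain: 155; never reaches −1, so base 8 is a Miller–Rabin witness that 203 is composite.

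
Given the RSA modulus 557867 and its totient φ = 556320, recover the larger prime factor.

977

φ(n) = (p−1)(q−1) = n − (p+q) + 1, so p + q = 557867 − 556320 + 1 = 1548.
p and q are the roots of t² − 1548t + 557867 = 0.
Discriminant: 1548² − 4·557867 = 2396304 − 2231468 = 164836; √164836 = 406.
q = (1548 − 406)/2 = 571, p = (1548 + 406)/2 = 977.
Check: 571 · 977 = 557867.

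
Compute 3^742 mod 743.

3^1 ≡ 3 (mod 743)
3^2 ≡ 3^2 = 9 ≡ 9 (mod 743)
3^4 ≡ 9^2 = 81 ≡ 81 (mod 743)
3^8 ≡ 81^2 = 6561 ≡ 617 (mod 743)
3^16 ≡ 617^2 = 380689 ≡ 273 (mod 743)
3^32 ≡ 273^2 = 74529 ≡ 229 (mod 743)
3^64 ≡ 229^2 = 52441 ≡ 431 (mod 743)
3^128 ≡ 431^2 = 185761 ≡ 11 (mod 743)
3^256 ≡ 11^2 = 121 ≡ 121 (mod 743)
3^512 ≡ 121^2 = 14641 ≡ 524 (mod 743)
742 = 512 + 128 + 64 + 32 + 4 + 2 in binary powers of 2.
So 3^742 ≡ 524 · 11 · 431 · 229 · 81 · 9 ≡ 1 (mod 743).
Since the result is 1, base 3 gives no evidence that 743 is composite.

1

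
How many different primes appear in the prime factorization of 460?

3

460 = 2^2 · 115
115 = 5 · 23
460 = 2^2 · 5 · 23, which has 3 distinct prime factors.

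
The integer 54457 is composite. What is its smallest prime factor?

13

54457 is odd.
Digit sum 25, not divisible by 3.
Ends in 7: not divisible by 5.
7: 54457 = 7·7779 + 4
11: 54457 = 11·4950 + 7
13: 54457 = 13·4189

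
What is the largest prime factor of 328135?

328135 = 5 · 65627
65627 = 29 · 2263
2263 = 31 · 73
73 is prime.
So 328135 = 5 · 29 · 31 · 73; the largest prime factor is 73.

73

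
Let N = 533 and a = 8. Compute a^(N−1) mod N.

469

8^1 ≡ 8 (mod 533)
8^2 ≡ 8^2 = 64 ≡ 64 (mod 533)
8^4 ≡ 64^2 = 4096 ≡ 365 (mod 533)
8^8 ≡ 365^2 = 133225 ≡ 508 (mod 533)
8^16 ≡ 508^2 = 258064 ≡ 92 (mod 533)
8^32 ≡ 92^2 = 8464 ≡ 469 (mod 533)
8^64 ≡ 469^2 = 219961 ≡ 365 (mod 533)
8^128 ≡ 365^2 = 133225 ≡ 508 (mod 533)
8^256 ≡ 508^2 = 258064 ≡ 92 (mod 533)
8^512 ≡ 92^2 = 8464 ≡ 469 (mod 533)
532 = 512 + 16 + 4 in binary powers of 2.
So 8^532 ≡ 469 · 92 · 365 ≡ 469 (mod 533).
Since 469 ≠ 1, base 8 is a Fermat witness: 533 is composite.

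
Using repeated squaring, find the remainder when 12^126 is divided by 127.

12^1 ≡ 12 (mod 127)
12^2 ≡ 12^2 = 144 ≡ 17 (mod 127)
12^4 ≡ 17^2 = 289 ≡ 35 (mod 127)
12^8 ≡ 35^2 = 1225 ≡ 82 (mod 127)
12^16 ≡ 82^2 = 6724 ≡ 120 (mod 127)
12^32 ≡ 120^2 = 14400 ≡ 49 (mod 127)
12^64 ≡ 49^2 = 2401 ≡ 115 (mod 127)
126 = 64 + 32 + 16 + 8 + 4 + 2 in binary powers of 2.
So 12^126 ≡ 115 · 49 · 120 · 82 · 35 · 17 ≡ 1 (mod 127).
Since the result is 1, base 12 gives no evidence that 127 is composite.

1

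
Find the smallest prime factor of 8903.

29

8903 is odd.
Digit sum 20, not divisible by 3.
Ends in 3: not divisible by 5.
7: 8903 = 7·1271 + 6
11: 8903 = 11·809 + 4
13: 8903 = 13·684 + 11
17: 8903 = 17·523 + 12
19: 8903 = 19·468 + 11
23: 8903 = 23·387 + 2
29: 8903 = 29·307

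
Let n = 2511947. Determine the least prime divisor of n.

2511947 is odd.
Digit sum 29, not divisible by 3.
Ends in 7: not divisible by 5.
7: 2511947 = 7·358849 + 4
11: 2511947 = 11·228358 + 9
13: 2511947 = 13·193226 + 9
17: 2511947 = 17·147761 + 10
19: 2511947 = 19·132207 + 14
23: 2511947 = 23·109215 + 2
29: 2511947 = 29·86618 + 25
31: 2511947 = 31·81030 + 17
37: 2511947 = 37·67890 + 17
41: 2511947 = 41·61267

41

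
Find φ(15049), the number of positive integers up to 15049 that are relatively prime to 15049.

14800

Factor: 15049 = 101 · 149.
φ(15049) = (101−1) · (149−1) = 100 · 148 = 14800.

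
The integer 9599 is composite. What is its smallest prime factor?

29

9599 is odd.
Digit sum 32, not divisible by 3.
Ends in 9: not divisible by 5.
7: 9599 = 7·1371 + 2
11: 9599 = 11·872 + 7
13: 9599 = 13·738 + 5
17: 9599 = 17·564 + 11
19: 9599 = 19·505 + 4
23: 9599 = 23·417 + 8
29: 9599 = 29·331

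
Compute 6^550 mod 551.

6^1 ≡ 6 (mod 551)
6^2 ≡ 6^2 = 36 ≡ 36 (mod 551)
6^4 ≡ 36^2 = 1296 ≡ 194 (mod 551)
6^8 ≡ 194^2 = 37636 ≡ 168 (mod 551)
6^16 ≡ 168^2 = 28224 ≡ 123 (mod 551)
6^32 ≡ 123^2 = 15129 ≡ 252 (mod 551)
6^64 ≡ 252^2 = 63504 ≡ 139 (mod 551)
6^128 ≡ 139^2 = 19321 ≡ 36 (mod 551)
6^256 ≡ 36^2 = 1296 ≡ 194 (mod 551)
6^512 ≡ 194^2 = 37636 ≡ 168 (mod 551)
550 = 512 + 32 + 4 + 2 in binary powers of 2.
So 6^550 ≡ 168 · 252 · 194 · 36 ≡ 310 (mod 551).
Since 310 ≠ 1, base 6 is a Fermat witness: 551 is composite.

310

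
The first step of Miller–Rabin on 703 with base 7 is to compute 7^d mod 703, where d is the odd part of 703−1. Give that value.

1

703 − 1 = 702 = 2^1 · 351, so d = 351.
7^1 ≡ 7 (mod 703)
7^2 ≡ 7^2 = 49 ≡ 49 (mod 703)
7^4 ≡ 49^2 = 2401 ≡ 292 (mod 703)
7^8 ≡ 292^2 = 85264 ≡ 201 (mod 703)
7^16 ≡ 201^2 = 40401 ≡ 330 (mod 703)
7^32 ≡ 330^2 = 108900 ≡ 638 (mod 703)
7^64 ≡ 638^2 = 407044 ≡ 7 (mod 703)
7^128 ≡ 7^2 = 49 ≡ 49 (mod 703)
7^256 ≡ 49^2 = 2401 ≡ 292 (mod 703)
351 = 256 + 64 + 16 + 8 + 4 + 2 + 1 in binary powers of 2.
So 7^351 ≡ 292 · 7 · 330 · 201 · 292 · 49 · 7 ≡ 1 (mod 703).
Since 7^d ≡ 1 (mod 703), base 7 does not prove 703 composite.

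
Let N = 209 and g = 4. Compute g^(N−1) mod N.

42

4^1 ≡ 4 (mod 209)
4^2 ≡ 4^2 = 16 ≡ 16 (mod 209)
4^4 ≡ 16^2 = 256 ≡ 47 (mod 209)
4^8 ≡ 47^2 = 2209 ≡ 119 (mod 209)
4^16 ≡ 119^2 = 14161 ≡ 158 (mod 209)
4^32 ≡ 158^2 = 24964 ≡ 93 (mod 209)
4^64 ≡ 93^2 = 8649 ≡ 80 (mod 209)
4^128 ≡ 80^2 = 6400 ≡ 130 (mod 209)
208 = 128 + 64 + 16 in binary powers of 2.
So 4^208 ≡ 130 · 80 · 158 ≡ 42 (mod 209).
Since 42 ≠ 1, base 4 is a Fermat witness: 209 is composite.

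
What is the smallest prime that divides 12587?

12587 is odd.
Digit sum 23, not divisible by 3.
Ends in 7: not divisible by 5.
7: 12587 = 7·1798 + 1
11: 12587 = 11·1144 + 3
13: 12587 = 13·968 + 3
17: 12587 = 17·740 + 7
19: 12587 = 19·662 + 9
23: 12587 = 23·547 + 6
29: 12587 = 29·434 + 1
31: 12587 = 31·406 + 1
37: 12587 = 37·340 + 7
41: 12587 = 41·307

41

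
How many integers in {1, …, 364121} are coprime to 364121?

347680

Factor: 364121 = 41 · 83 · 107.
φ(364121) = (41−1) · (83−1) · (107−1) = 40 · 82 · 106 = 347680.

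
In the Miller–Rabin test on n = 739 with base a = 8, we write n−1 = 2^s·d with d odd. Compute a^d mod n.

739 − 1 = 738 = 2^1 · 369, so d = 369.
8^1 ≡ 8 (mod 739)
8^2 ≡ 8^2 = 64 ≡ 64 (mod 739)
8^4 ≡ 64^2 = 4096 ≡ 401 (mod 739)
8^8 ≡ 401^2 = 160801 ≡ 438 (mod 739)
8^16 ≡ 438^2 = 191844 ≡ 443 (mod 739)
8^32 ≡ 443^2 = 196249 ≡ 414 (mod 739)
8^64 ≡ 414^2 = 171396 ≡ 687 (mod 739)
8^128 ≡ 687^2 = 471969 ≡ 487 (mod 739)
8^256 ≡ 487^2 = 237169 ≡ 689 (mod 739)
369 = 256 + 64 + 32 + 16 + 1 in binary powers of 2.
So 8^369 ≡ 689 · 687 · 414 · 443 · 8 ≡ 738 (mod 739).
Since 8^d ≡ 738 (mod 739), base 8 does not prove 739 composite.

738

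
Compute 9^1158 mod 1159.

9^1 ≡ 9 (mod 1159)
9^2 ≡ 9^2 = 81 ≡ 81 (mod 1159)
9^4 ≡ 81^2 = 6561 ≡ 766 (mod 1159)
9^8 ≡ 766^2 = 586756 ≡ 302 (mod 1159)
9^16 ≡ 302^2 = 91204 ≡ 802 (mod 1159)
9^32 ≡ 802^2 = 643204 ≡ 1118 (mod 1159)
9^64 ≡ 1118^2 = 1249924 ≡ 522 (mod 1159)
9^128 ≡ 522^2 = 272484 ≡ 119 (mod 1159)
9^256 ≡ 119^2 = 14161 ≡ 253 (mod 1159)
9^512 ≡ 253^2 = 64009 ≡ 264 (mod 1159)
9^1024 ≡ 264^2 = 69696 ≡ 156 (mod 1159)
1158 = 1024 + 128 + 4 + 2 in binary powers of 2.
So 9^1158 ≡ 156 · 119 · 766 · 81 ≡ 790 (mod 1159).
Since 790 ≠ 1, base 9 is a Fermat witness: 1159 is composite.

790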